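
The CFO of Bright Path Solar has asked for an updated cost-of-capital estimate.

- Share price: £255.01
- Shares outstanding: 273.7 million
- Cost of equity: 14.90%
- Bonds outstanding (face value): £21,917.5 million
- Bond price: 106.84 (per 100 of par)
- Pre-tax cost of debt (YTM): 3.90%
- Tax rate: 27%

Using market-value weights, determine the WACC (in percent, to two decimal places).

11.87%

Market value of equity E = 255.01 × 273.7m = 69796.237m. Market value of debt D = 21917.5m × 106.84/100 = 23416.657m.
Total capital V = 69796.237 + 23416.657 = 93212.894.
Equity: weight = 69796.237/93212.894 = 0.7488; cost = 14.9%.
Bonds outstanding: weight = 23416.657/93212.894 = 0.2512; after-tax cost = 3.9% × (1 − 27%) = 2.8470%.
WACC = 0.7488 × 14.9000% + 0.2512 × 2.8470% = 11.8721%.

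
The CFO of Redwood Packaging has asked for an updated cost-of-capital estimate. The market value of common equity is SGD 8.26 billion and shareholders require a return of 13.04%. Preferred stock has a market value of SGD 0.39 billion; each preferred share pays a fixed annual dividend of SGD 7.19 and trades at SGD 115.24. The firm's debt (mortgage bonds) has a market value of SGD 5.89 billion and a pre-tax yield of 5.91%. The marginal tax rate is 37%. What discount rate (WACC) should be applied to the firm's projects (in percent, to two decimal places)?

Cost of preferred: Rp = 7.19 / 115.24 = 6.2392%.
Total capital V = 8.26 + 0.39 + 5.89 = 14.54.
Equity: weight = 8.26/14.54 = 0.5681; cost = 13.04%.
Preferred: weight = 0.39/14.54 = 0.0268; cost = 6.2392%.
Mortgage bonds: weight = 5.89/14.54 = 0.4051; after-tax cost = 5.91% × (1 − 37%) = 3.7233%.
WACC = 0.5681 × 13.0400% + 0.0268 × 6.2392% + 0.4051 × 3.7233% = 9.0835%.

9.08%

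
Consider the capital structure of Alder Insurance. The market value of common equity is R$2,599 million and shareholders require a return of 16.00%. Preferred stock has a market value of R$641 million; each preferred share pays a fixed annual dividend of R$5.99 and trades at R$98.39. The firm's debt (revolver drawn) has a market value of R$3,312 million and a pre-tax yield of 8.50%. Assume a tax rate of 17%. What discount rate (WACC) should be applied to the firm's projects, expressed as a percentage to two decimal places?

Cost of preferred: Rp = 5.99 / 98.39 = 6.0880%.
Total capital V = 2599 + 641 + 3312 = 6552.
Equity: weight = 2599/6552 = 0.3967; cost = 16%.
Preferred: weight = 641/6552 = 0.0978; cost = 6.088%.
Revolver drawn: weight = 3312/6552 = 0.5055; after-tax cost = 8.5% × (1 − 17%) = 7.0550%.
WACC = 0.3967 × 16.0000% + 0.0978 × 6.0880% + 0.5055 × 7.0550% = 10.5086%.

10.51%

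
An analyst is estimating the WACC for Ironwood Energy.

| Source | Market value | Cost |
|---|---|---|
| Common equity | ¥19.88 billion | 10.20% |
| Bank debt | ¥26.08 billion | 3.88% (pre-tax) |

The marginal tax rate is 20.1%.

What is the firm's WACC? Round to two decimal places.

6.17%

Total capital V = 19.88 + 26.08 = 45.96.
Equity: weight = 19.88/45.96 = 0.4326; cost = 10.2%.
Bank debt: weight = 26.08/45.96 = 0.5674; after-tax cost = 3.88% × (1 − 20.1%) = 3.1001%.
WACC = 0.4326 × 10.2000% + 0.5674 × 3.1001% = 6.1712%.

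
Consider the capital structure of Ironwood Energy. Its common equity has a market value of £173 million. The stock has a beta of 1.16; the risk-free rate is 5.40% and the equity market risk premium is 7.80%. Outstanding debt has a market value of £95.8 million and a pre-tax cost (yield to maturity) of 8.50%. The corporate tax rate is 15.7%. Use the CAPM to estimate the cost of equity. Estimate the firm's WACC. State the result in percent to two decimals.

11.85%

Cost of equity via CAPM: Re = 5.4% + 1.16 × 7.8% = 14.4480%.
Total capital V = 173 + 95.8 = 268.8.
Equity: weight = 173/268.8 = 0.6436; cost = 14.448%.
Debt: weight = 95.8/268.8 = 0.3564; after-tax cost = 8.5% × (1 − 15.7%) = 7.1655%.
WACC = 0.6436 × 14.4480% + 0.3564 × 7.1655% = 11.8525%.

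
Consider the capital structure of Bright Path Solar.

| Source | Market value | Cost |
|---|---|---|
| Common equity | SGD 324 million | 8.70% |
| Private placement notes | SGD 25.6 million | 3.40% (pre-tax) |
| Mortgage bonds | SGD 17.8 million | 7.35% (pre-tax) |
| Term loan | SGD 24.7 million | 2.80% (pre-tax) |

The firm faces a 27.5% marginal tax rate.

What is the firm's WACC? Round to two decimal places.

Total capital V = 324 + 25.6 + 17.8 + 24.7 = 392.1.
Equity: weight = 324/392.1 = 0.8263; cost = 8.7%.
Private placement notes: weight = 25.6/392.1 = 0.0653; after-tax cost = 3.4% × (1 − 27.5%) = 2.4650%.
Mortgage bonds: weight = 17.8/392.1 = 0.0454; after-tax cost = 7.35% × (1 − 27.5%) = 5.3287%.
Term loan: weight = 24.7/392.1 = 0.0630; after-tax cost = 2.8% × (1 − 27.5%) = 2.0300%.
WACC = 0.8263 × 8.7000% + 0.0653 × 2.4650% + 0.0454 × 5.3287% + 0.0630 × 2.0300% = 7.7197%.

7.72%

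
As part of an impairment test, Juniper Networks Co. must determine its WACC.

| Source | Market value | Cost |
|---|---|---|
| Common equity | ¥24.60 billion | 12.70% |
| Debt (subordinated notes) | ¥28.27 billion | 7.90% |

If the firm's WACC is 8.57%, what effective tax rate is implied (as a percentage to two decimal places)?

Total capital V = 24.6 + 28.27 = 52.87.
Equity weight = 24.6/52.87 = 0.4653.
Subordinated notes weight = 28.27/52.87 = 0.5347.
Equity contribution = 0.4653 × 12.7% = 5.9092%.
Debt contribution must be 8.57% − 5.9092% = 2.6608%.
0.5347 × 7.9% × (1 − T) = 2.6608%  ⇒  (1 − T) = 0.6299.
T = 37.0107%.

37.01%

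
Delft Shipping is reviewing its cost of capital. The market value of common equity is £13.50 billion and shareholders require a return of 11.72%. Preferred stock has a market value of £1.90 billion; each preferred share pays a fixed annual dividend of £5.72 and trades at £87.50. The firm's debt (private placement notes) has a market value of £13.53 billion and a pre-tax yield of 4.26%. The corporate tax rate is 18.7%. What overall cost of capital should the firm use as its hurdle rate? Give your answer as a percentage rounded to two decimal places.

Cost of preferred: Rp = 5.72 / 87.5 = 6.5371%.
Total capital V = 13.5 + 1.9 + 13.53 = 28.93.
Equity: weight = 13.5/28.93 = 0.4666; cost = 11.72%.
Preferred: weight = 1.9/28.93 = 0.0657; cost = 6.5371%.
Private placement notes: weight = 13.53/28.93 = 0.4677; after-tax cost = 4.26% × (1 − 18.7%) = 3.4634%.
WACC = 0.4666 × 11.7200% + 0.0657 × 6.5371% + 0.4677 × 3.4634% = 7.5181%.

7.52%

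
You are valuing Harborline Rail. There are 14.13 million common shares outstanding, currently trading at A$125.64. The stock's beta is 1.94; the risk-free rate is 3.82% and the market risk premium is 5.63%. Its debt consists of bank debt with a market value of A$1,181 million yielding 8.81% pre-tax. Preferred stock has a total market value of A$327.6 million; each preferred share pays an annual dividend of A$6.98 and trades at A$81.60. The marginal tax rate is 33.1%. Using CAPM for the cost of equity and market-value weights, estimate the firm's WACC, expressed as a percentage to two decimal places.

Cost of equity via CAPM: Re = 3.82% + 1.94 × 5.63% = 14.7422%.
Cost of preferred: Rp = 6.98 / 81.6 = 8.5539%.
Market value of equity E = 125.64 × 14.13m = 1775.2932m.
Total capital V = 1775.2932 + 327.6 + 1181 = 3283.8932.
Equity: weight = 1775.2932/3283.8932 = 0.5406; cost = 14.7422%.
Preferred: weight = 327.6/3283.8932 = 0.0998; cost = 8.5539%.
Bank debt: weight = 1181/3283.8932 = 0.3596; after-tax cost = 8.81% × (1 − 33.1%) = 5.8939%.
WACC = 0.5406 × 14.7422% + 0.0998 × 8.5539% + 0.3596 × 5.8939% = 10.9427%.

10.94%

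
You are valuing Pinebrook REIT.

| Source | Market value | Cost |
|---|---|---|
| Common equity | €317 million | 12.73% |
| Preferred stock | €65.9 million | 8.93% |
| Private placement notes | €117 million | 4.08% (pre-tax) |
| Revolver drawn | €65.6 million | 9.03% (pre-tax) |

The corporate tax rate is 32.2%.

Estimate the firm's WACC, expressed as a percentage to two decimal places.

9.46%

Total capital V = 317 + 65.9 + 117 + 65.6 = 565.5.
Equity: weight = 317/565.5 = 0.5606; cost = 12.73%.
Preferred: weight = 65.9/565.5 = 0.1165; cost = 8.93%.
Private placement notes: weight = 117/565.5 = 0.2069; after-tax cost = 4.08% × (1 − 32.2%) = 2.7662%.
Revolver drawn: weight = 65.6/565.5 = 0.1160; after-tax cost = 9.03% × (1 − 32.2%) = 6.1223%.
WACC = 0.5606 × 12.7300% + 0.1165 × 8.9300% + 0.2069 × 2.7662% + 0.1160 × 6.1223% = 9.4592%.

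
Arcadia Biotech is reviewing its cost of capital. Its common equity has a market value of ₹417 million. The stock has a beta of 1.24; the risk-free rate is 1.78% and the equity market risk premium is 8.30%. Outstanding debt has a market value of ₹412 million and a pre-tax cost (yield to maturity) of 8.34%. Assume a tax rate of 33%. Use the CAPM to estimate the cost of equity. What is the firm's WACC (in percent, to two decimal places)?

Cost of equity via CAPM: Re = 1.78% + 1.24 × 8.3% = 12.0720%.
Total capital V = 417 + 412 = 829.
Equity: weight = 417/829 = 0.5030; cost = 12.072%.
Debt: weight = 412/829 = 0.4970; after-tax cost = 8.34% × (1 − 33%) = 5.5878%.
WACC = 0.5030 × 12.0720% + 0.4970 × 5.5878% = 8.8495%.

8.85%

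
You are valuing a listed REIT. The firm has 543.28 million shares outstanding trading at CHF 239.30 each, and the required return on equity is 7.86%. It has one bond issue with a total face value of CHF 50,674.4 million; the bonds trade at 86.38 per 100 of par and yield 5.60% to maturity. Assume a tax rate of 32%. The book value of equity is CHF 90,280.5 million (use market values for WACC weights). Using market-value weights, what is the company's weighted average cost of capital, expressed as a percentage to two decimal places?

6.84%

Market value of equity E = 239.3 × 543.28m = 130006.904m. Market value of debt D = 50674.4m × 86.38/100 = 43772.54672m.
Total capital V = 130006.904 + 43772.54672 = 173779.45072.
Equity: weight = 130006.904/173779.45072 = 0.7481; cost = 7.86%.
Bonds outstanding: weight = 43772.54672/173779.45072 = 0.2519; after-tax cost = 5.6% × (1 − 32%) = 3.8080%.
WACC = 0.7481 × 7.8600% + 0.2519 × 3.8080% = 6.8394%.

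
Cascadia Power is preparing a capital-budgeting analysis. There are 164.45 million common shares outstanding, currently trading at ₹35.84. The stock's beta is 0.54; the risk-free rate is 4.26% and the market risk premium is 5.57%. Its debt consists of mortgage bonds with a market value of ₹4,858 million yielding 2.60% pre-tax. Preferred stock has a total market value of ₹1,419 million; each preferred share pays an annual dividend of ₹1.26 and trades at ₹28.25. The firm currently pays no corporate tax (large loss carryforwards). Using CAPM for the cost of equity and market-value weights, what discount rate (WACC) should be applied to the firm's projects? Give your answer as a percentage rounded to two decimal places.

5.08%

Cost of equity via CAPM: Re = 4.26% + 0.54 × 5.57% = 7.2678%.
Cost of preferred: Rp = 1.26 / 28.25 = 4.4602%.
Market value of equity E = 35.84 × 164.45m = 5893.888m.
Total capital V = 5893.888 + 1419 + 4858 = 12170.888.
Equity: weight = 5893.888/12170.888 = 0.4843; cost = 7.2678%.
Preferred: weight = 1419/12170.888 = 0.1166; cost = 4.4602%.
Mortgage bonds: weight = 4858/12170.888 = 0.3991; after-tax cost = 2.6% × (1 − 0%) = 2.6000%.
WACC = 0.4843 × 7.2678% + 0.1166 × 4.4602% + 0.3991 × 2.6000% = 5.0773%.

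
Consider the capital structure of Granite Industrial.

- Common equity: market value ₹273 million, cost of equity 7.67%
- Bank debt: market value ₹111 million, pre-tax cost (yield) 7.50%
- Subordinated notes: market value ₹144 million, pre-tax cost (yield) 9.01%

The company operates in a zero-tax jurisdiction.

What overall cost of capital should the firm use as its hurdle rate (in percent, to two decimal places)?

Total capital V = 273 + 111 + 144 = 528.
Equity: weight = 273/528 = 0.5170; cost = 7.67%.
Bank debt: weight = 111/528 = 0.2102; after-tax cost = 7.5% × (1 − 0%) = 7.5000%.
Subordinated notes: weight = 144/528 = 0.2727; after-tax cost = 9.01% × (1 − 0%) = 9.0100%.
WACC = 0.5170 × 7.6700% + 0.2102 × 7.5000% + 0.2727 × 9.0100% = 7.9997%.

8.00%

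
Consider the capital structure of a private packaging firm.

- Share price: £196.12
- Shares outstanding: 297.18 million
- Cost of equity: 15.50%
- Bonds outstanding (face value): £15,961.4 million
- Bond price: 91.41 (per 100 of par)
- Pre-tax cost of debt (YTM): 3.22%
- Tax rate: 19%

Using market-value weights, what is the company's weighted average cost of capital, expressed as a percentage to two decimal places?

Market value of equity E = 196.12 × 297.18m = 58282.9416m. Market value of debt D = 15961.4m × 91.41/100 = 14590.31574m.
Total capital V = 58282.9416 + 14590.31574 = 72873.25734.
Equity: weight = 58282.9416/72873.25734 = 0.7998; cost = 15.5%.
Bonds outstanding: weight = 14590.31574/72873.25734 = 0.2002; after-tax cost = 3.22% × (1 − 19%) = 2.6082%.
WACC = 0.7998 × 15.5000% + 0.2002 × 2.6082% = 12.9189%.

12.92%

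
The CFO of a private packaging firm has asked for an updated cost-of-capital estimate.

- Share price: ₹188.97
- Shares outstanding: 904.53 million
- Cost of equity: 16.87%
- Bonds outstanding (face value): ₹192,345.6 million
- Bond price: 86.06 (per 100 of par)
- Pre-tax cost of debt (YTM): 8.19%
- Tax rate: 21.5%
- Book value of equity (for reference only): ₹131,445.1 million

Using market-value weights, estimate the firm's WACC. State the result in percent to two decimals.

Market value of equity E = 188.97 × 904.53m = 170929.0341m. Market value of debt D = 192345.6m × 86.06/100 = 165532.62336m.
Total capital V = 170929.0341 + 165532.62336 = 336461.65746.
Equity: weight = 170929.0341/336461.65746 = 0.5080; cost = 16.87%.
Bonds outstanding: weight = 165532.62336/336461.65746 = 0.4920; after-tax cost = 8.19% × (1 − 21.5%) = 6.4291%.
WACC = 0.5080 × 16.8700% + 0.4920 × 6.4291% = 11.7333%.

11.73%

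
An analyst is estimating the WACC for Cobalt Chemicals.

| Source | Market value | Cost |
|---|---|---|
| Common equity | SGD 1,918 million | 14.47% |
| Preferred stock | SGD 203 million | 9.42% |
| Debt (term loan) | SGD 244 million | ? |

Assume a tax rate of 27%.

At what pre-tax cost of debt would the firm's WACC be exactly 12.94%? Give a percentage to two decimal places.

Total capital V = 1918 + 203 + 244 = 2365.
Equity weight = 1918/2365 = 0.8110.
Preferred weight = 203/2365 = 0.0858.
Term loan weight = 244/2365 = 0.1032.
Equity contribution = 0.8110 × 14.47% = 11.7351%.
Preferred contribution = 0.0858 × 9.42% = 0.8086%.
Remaining for debt = 12.94% − 12.5436% = 0.3964%.
Rd × (1 − 27%) × 0.1032 = 0.3964%  ⇒  Rd = 5.2626%.

5.26%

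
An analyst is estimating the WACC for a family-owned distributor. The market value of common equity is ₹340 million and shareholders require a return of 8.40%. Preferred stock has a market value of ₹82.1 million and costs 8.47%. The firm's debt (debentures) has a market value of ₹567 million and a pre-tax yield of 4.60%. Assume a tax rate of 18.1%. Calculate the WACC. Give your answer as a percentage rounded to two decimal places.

Total capital V = 340 + 82.1 + 567 = 989.1.
Equity: weight = 340/989.1 = 0.3437; cost = 8.4%.
Preferred: weight = 82.1/989.1 = 0.0830; cost = 8.47%.
Debentures: weight = 567/989.1 = 0.5732; after-tax cost = 4.6% × (1 − 18.1%) = 3.7674%.
WACC = 0.3437 × 8.4000% + 0.0830 × 8.4700% + 0.5732 × 3.7674% = 5.7502%.

5.75%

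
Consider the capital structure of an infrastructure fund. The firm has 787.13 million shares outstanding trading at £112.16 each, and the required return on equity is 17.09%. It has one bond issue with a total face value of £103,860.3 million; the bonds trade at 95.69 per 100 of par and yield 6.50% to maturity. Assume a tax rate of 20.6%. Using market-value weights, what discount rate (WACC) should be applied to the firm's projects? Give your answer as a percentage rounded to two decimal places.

10.77%

Market value of equity E = 112.16 × 787.13m = 88284.5008m. Market value of debt D = 103860.3m × 95.69/100 = 99383.92107m.
Total capital V = 88284.5008 + 99383.92107 = 187668.42187.
Equity: weight = 88284.5008/187668.42187 = 0.4704; cost = 17.09%.
Bonds outstanding: weight = 99383.92107/187668.42187 = 0.5296; after-tax cost = 6.5% × (1 − 20.6%) = 5.1610%.
WACC = 0.4704 × 17.0900% + 0.5296 × 5.1610% = 10.7727%.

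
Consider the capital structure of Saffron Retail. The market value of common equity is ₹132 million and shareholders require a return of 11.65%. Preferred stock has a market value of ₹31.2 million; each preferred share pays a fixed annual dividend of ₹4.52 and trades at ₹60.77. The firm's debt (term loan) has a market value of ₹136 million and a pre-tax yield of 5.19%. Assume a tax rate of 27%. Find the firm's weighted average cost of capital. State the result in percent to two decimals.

Cost of preferred: Rp = 4.52 / 60.77 = 7.4379%.
Total capital V = 132 + 31.2 + 136 = 299.2.
Equity: weight = 132/299.2 = 0.4412; cost = 11.65%.
Preferred: weight = 31.2/299.2 = 0.1043; cost = 7.4379%.
Term loan: weight = 136/299.2 = 0.4545; after-tax cost = 5.19% × (1 − 27%) = 3.7887%.
WACC = 0.4412 × 11.6500% + 0.1043 × 7.4379% + 0.4545 × 3.7887% = 7.6375%.

7.64%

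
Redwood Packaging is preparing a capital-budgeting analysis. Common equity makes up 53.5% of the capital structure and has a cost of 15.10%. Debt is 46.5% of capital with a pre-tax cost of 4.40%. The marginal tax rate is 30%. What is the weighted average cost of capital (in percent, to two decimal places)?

9.51%

After-tax cost of debt = 4.4% × (1 − 30%) = 3.0800%.
WACC = 0.535 × 15.1000% + 0.465 × 3.0800% = 9.5107%.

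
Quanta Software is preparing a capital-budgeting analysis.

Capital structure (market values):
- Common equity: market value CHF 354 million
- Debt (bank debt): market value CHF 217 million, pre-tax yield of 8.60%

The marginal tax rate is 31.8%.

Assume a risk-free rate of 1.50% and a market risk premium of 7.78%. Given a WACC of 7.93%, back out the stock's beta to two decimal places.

0.99

Total capital V = 354 + 217 = 571.
Equity weight = 354/571 = 0.6200.
Bank debt weight = 217/571 = 0.3800.
Debt contribution = 0.3800 × 8.6% × (1 − 31.8%) = 2.2290%.
Required equity contribution = 7.93% − 2.2290% = 5.7010%  ⇒  Re = 9.1957%.
CAPM: 9.1957% = 1.5% + β × 7.78%  ⇒  β = 0.9892.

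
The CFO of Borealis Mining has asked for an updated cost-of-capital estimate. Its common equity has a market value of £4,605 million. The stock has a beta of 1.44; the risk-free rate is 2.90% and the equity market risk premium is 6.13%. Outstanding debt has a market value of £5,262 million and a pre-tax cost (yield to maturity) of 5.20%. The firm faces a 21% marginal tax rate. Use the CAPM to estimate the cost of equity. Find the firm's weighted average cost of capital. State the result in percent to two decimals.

7.66%

Cost of equity via CAPM: Re = 2.9% + 1.44 × 6.13% = 11.7272%.
Total capital V = 4605 + 5262 = 9867.
Equity: weight = 4605/9867 = 0.4667; cost = 11.7272%.
Debt: weight = 5262/9867 = 0.5333; after-tax cost = 5.2% × (1 − 21%) = 4.1080%.
WACC = 0.4667 × 11.7272% + 0.5333 × 4.1080% = 7.6639%.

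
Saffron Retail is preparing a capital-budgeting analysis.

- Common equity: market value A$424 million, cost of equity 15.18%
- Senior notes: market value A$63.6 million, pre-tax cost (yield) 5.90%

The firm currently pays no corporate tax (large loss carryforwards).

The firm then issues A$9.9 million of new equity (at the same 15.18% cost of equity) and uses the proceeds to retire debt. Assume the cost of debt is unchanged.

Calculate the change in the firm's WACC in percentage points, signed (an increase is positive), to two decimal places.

+0.19 pp

Current WACC:
Total capital V = 424 + 63.6 = 487.6.
Equity: weight = 424/487.6 = 0.8696; cost = 15.18%.
Senior notes: weight = 63.6/487.6 = 0.1304; after-tax cost = 5.9% × (1 − 0%) = 5.9000%.
WACC = 0.8696 × 15.1800% + 0.1304 × 5.9000% = 13.9696%.
After the change:
Total capital V = 433.9 + 53.7 = 487.6.
Equity: weight = 433.9/487.6 = 0.8899; cost = 15.18%.
Senior notes: weight = 53.7/487.6 = 0.1101; after-tax cost = 5.9% × (1 − 0%) = 5.9000%.
WACC = 0.8899 × 15.1800% + 0.1101 × 5.9000% = 14.1580%.
Change in WACC = 14.1580% − 13.9696% = 0.1884 pp.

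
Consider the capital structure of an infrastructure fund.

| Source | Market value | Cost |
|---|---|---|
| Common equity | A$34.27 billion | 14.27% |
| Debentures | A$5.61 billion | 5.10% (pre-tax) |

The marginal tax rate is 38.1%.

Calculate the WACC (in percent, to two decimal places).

Total capital V = 34.27 + 5.61 = 39.88.
Equity: weight = 34.27/39.88 = 0.8593; cost = 14.27%.
Debentures: weight = 5.61/39.88 = 0.1407; after-tax cost = 5.1% × (1 − 38.1%) = 3.1569%.
WACC = 0.8593 × 14.2700% + 0.1407 × 3.1569% = 12.7067%.

12.71%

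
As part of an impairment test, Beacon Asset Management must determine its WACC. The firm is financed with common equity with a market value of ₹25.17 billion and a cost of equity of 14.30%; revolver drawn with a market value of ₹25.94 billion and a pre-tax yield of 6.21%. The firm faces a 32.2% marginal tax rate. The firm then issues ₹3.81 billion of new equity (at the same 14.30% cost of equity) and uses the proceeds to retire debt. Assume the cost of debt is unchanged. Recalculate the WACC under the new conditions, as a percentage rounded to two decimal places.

After the change:
Total capital V = 28.98 + 22.13 = 51.11.
Equity: weight = 28.98/51.11 = 0.5670; cost = 14.3%.
Revolver drawn: weight = 22.13/51.11 = 0.4330; after-tax cost = 6.21% × (1 − 32.2%) = 4.2104%.
WACC = 0.5670 × 14.3000% + 0.4330 × 4.2104% = 9.9313%.

9.93%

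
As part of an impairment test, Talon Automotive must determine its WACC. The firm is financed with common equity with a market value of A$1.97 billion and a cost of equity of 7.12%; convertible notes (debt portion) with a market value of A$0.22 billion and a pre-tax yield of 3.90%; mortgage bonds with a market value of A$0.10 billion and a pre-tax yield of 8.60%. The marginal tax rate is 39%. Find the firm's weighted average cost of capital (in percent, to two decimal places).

6.58%

Total capital V = 1.97 + 0.22 + 0.1 = 2.29.
Equity: weight = 1.97/2.29 = 0.8603; cost = 7.12%.
Convertible notes (debt portion): weight = 0.22/2.29 = 0.0961; after-tax cost = 3.9% × (1 − 39%) = 2.3790%.
Mortgage bonds: weight = 0.1/2.29 = 0.0437; after-tax cost = 8.6% × (1 − 39%) = 5.2460%.
WACC = 0.8603 × 7.1200% + 0.0961 × 2.3790% + 0.0437 × 5.2460% = 6.5827%.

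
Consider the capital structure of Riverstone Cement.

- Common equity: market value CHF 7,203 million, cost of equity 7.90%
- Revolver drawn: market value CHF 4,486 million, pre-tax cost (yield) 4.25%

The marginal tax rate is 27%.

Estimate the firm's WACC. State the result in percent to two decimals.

6.06%

Total capital V = 7203 + 4486 = 11689.
Equity: weight = 7203/11689 = 0.6162; cost = 7.9%.
Revolver drawn: weight = 4486/11689 = 0.3838; after-tax cost = 4.25% × (1 − 27%) = 3.1025%.
WACC = 0.6162 × 7.9000% + 0.3838 × 3.1025% = 6.0588%.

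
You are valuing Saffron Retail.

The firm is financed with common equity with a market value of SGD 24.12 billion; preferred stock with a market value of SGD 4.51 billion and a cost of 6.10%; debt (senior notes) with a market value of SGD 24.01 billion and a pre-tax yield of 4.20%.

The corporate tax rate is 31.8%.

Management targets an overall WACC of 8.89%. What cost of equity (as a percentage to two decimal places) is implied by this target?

15.41%

Total capital V = 24.12 + 4.51 + 24.01 = 52.64.
Equity weight = 24.12/52.64 = 0.4582.
Preferred weight = 4.51/52.64 = 0.0857.
Senior notes weight = 24.01/52.64 = 0.4561.
Debt contribution = 0.4561 × 4.2% × (1 − 31.8%) = 1.3065%.
Preferred contribution = 0.0857 × 6.1% = 0.5226%.
Required equity contribution = 8.89% − 1.8291% = 7.0609%.
Re = 7.0609% / 0.4582 = 15.4098%.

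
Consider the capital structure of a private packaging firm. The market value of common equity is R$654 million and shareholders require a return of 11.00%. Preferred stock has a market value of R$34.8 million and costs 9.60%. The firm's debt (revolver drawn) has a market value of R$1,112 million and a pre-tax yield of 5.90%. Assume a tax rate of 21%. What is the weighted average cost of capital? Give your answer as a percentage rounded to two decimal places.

Total capital V = 654 + 34.8 + 1112 = 1800.8.
Equity: weight = 654/1800.8 = 0.3632; cost = 11%.
Preferred: weight = 34.8/1800.8 = 0.0193; cost = 9.6%.
Revolver drawn: weight = 1112/1800.8 = 0.6175; after-tax cost = 5.9% × (1 − 21%) = 4.6610%.
WACC = 0.3632 × 11.0000% + 0.0193 × 9.6000% + 0.6175 × 4.6610% = 7.0586%.

7.06%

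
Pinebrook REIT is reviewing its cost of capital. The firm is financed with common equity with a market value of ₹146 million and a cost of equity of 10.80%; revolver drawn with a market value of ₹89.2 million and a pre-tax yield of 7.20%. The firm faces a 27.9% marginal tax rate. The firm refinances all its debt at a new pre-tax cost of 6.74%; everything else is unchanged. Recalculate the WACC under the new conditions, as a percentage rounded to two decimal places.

After the change:
Total capital V = 146 + 89.2 = 235.2.
Equity: weight = 146/235.2 = 0.6207; cost = 10.8%.
Revolver drawn: weight = 89.2/235.2 = 0.3793; after-tax cost = 6.74% × (1 − 27.9%) = 4.8595%.
WACC = 0.6207 × 10.8000% + 0.3793 × 4.8595% = 8.5471%.

8.55%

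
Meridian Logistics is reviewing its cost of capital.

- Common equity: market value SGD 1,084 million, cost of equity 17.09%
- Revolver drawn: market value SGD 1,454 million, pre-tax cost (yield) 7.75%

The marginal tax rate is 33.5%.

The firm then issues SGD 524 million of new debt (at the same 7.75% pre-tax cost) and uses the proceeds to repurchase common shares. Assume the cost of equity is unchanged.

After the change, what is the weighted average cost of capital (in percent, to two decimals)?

7.79%

After the change:
Total capital V = 560 + 1978 = 2538.
Equity: weight = 560/2538 = 0.2206; cost = 17.09%.
Revolver drawn: weight = 1978/2538 = 0.7794; after-tax cost = 7.75% × (1 − 33.5%) = 5.1538%.
WACC = 0.2206 × 17.0900% + 0.7794 × 5.1538% = 7.7874%.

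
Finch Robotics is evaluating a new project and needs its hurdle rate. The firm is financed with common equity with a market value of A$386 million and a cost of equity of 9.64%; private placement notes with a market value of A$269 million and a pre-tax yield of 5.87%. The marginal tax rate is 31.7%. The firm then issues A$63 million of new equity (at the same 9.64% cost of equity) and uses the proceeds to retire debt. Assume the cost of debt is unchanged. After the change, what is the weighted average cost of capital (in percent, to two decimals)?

7.87%

After the change:
Total capital V = 449 + 206 = 655.
Equity: weight = 449/655 = 0.6855; cost = 9.64%.
Private placement notes: weight = 206/655 = 0.3145; after-tax cost = 5.87% × (1 − 31.7%) = 4.0092%.
WACC = 0.6855 × 9.6400% + 0.3145 × 4.0092% = 7.8691%.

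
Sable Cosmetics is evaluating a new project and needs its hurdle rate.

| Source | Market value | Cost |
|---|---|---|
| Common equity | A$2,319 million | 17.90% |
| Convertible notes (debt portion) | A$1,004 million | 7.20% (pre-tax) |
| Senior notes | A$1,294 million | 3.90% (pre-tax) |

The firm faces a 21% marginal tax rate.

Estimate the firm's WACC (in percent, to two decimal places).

11.09%

Total capital V = 2319 + 1004 + 1294 = 4617.
Equity: weight = 2319/4617 = 0.5023; cost = 17.9%.
Convertible notes (debt portion): weight = 1004/4617 = 0.2175; after-tax cost = 7.2% × (1 − 21%) = 5.6880%.
Senior notes: weight = 1294/4617 = 0.2803; after-tax cost = 3.9% × (1 − 21%) = 3.0810%.
WACC = 0.5023 × 17.9000% + 0.2175 × 5.6880% + 0.2803 × 3.0810% = 11.0911%.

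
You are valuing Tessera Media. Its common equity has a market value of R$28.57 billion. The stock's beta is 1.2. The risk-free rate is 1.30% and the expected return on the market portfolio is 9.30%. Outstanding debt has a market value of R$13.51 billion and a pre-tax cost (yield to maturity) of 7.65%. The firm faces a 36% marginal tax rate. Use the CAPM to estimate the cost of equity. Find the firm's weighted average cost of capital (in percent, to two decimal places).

8.97%

Market risk premium = 9.3% − 1.3% = 8.0%.
Cost of equity via CAPM: Re = 1.3% + 1.2 × 8.0% = 10.9000%.
Total capital V = 28.57 + 13.51 = 42.08.
Equity: weight = 28.57/42.08 = 0.6789; cost = 10.9%.
Debt: weight = 13.51/42.08 = 0.3211; after-tax cost = 7.65% × (1 − 36%) = 4.8960%.
WACC = 0.6789 × 10.9000% + 0.3211 × 4.8960% = 8.9724%.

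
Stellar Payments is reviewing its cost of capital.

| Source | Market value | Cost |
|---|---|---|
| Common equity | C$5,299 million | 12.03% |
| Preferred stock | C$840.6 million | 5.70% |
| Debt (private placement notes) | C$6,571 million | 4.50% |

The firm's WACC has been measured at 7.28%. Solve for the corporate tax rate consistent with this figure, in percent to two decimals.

Total capital V = 5299 + 840.6 + 6571 = 12710.6.
Equity weight = 5299/12710.6 = 0.4169.
Preferred weight = 840.6/12710.6 = 0.0661.
Private placement notes weight = 6571/12710.6 = 0.5170.
Equity contribution = 0.4169 × 12.03% = 5.0153%.
Preferred contribution = 0.0661 × 5.7% = 0.3770%.
Debt contribution must be 7.28% − 5.3922% = 1.8878%.
0.5170 × 4.5% × (1 − T) = 1.8878%  ⇒  (1 − T) = 0.8115.
T = 18.8529%.

18.85%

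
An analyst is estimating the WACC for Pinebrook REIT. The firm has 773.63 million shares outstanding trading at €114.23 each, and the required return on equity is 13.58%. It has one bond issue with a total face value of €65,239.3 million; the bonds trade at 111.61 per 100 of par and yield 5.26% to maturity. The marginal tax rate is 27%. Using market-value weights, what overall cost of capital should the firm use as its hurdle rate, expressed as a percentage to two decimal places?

9.18%

Market value of equity E = 114.23 × 773.63m = 88371.7549m. Market value of debt D = 65239.3m × 111.61/100 = 72813.58273m.
Total capital V = 88371.7549 + 72813.58273 = 161185.33763.
Equity: weight = 88371.7549/161185.33763 = 0.5483; cost = 13.58%.
Bonds outstanding: weight = 72813.58273/161185.33763 = 0.4517; after-tax cost = 5.26% × (1 − 27%) = 3.8398%.
WACC = 0.5483 × 13.5800% + 0.4517 × 3.8398% = 9.1800%.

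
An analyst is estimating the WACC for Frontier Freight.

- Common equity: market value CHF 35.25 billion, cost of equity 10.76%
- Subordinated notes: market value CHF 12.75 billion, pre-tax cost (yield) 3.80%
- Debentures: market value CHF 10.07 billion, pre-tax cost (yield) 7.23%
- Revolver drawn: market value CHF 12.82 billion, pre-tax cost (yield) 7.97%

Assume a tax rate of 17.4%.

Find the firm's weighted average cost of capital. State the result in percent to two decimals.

7.95%

Total capital V = 35.25 + 12.75 + 10.07 + 12.82 = 70.89.
Equity: weight = 35.25/70.89 = 0.4972; cost = 10.76%.
Subordinated notes: weight = 12.75/70.89 = 0.1799; after-tax cost = 3.8% × (1 − 17.4%) = 3.1388%.
Debentures: weight = 10.07/70.89 = 0.1421; after-tax cost = 7.23% × (1 − 17.4%) = 5.9720%.
Revolver drawn: weight = 12.82/70.89 = 0.1808; after-tax cost = 7.97% × (1 − 17.4%) = 6.5832%.
WACC = 0.4972 × 10.7600% + 0.1799 × 3.1388% + 0.1421 × 5.9720% + 0.1808 × 6.5832% = 7.9538%.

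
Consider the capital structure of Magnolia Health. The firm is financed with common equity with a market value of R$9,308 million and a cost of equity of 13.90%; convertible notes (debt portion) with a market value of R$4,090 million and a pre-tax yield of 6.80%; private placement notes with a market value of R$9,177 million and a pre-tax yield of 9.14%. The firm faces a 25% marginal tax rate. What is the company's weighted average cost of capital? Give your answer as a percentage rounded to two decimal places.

9.44%

Total capital V = 9308 + 4090 + 9177 = 22575.
Equity: weight = 9308/22575 = 0.4123; cost = 13.9%.
Convertible notes (debt portion): weight = 4090/22575 = 0.1812; after-tax cost = 6.8% × (1 − 25%) = 5.1000%.
Private placement notes: weight = 9177/22575 = 0.4065; after-tax cost = 9.14% × (1 − 25%) = 6.8550%.
WACC = 0.4123 × 13.9000% + 0.1812 × 5.1000% + 0.4065 × 6.8550% = 9.4418%.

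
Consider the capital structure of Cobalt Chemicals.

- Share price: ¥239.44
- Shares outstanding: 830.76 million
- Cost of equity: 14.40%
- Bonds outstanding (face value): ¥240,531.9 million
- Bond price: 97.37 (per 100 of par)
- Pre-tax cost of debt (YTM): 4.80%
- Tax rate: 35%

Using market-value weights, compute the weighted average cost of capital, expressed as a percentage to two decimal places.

Market value of equity E = 239.44 × 830.76m = 198917.1744m. Market value of debt D = 240531.9m × 97.37/100 = 234205.91103m.
Total capital V = 198917.1744 + 234205.91103 = 433123.08543.
Equity: weight = 198917.1744/433123.08543 = 0.4593; cost = 14.4%.
Bonds outstanding: weight = 234205.91103/433123.08543 = 0.5407; after-tax cost = 4.8% × (1 − 35%) = 3.1200%.
WACC = 0.4593 × 14.4000% + 0.5407 × 3.1200% = 8.3005%.

8.30%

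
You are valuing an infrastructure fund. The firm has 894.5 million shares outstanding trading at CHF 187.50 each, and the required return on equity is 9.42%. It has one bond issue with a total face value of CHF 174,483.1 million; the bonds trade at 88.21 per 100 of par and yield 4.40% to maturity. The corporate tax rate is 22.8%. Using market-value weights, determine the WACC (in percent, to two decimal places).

Market value of equity E = 187.5 × 894.5m = 167718.75m. Market value of debt D = 174483.1m × 88.21/100 = 153911.54251m.
Total capital V = 167718.75 + 153911.54251 = 321630.29251.
Equity: weight = 167718.75/321630.29251 = 0.5215; cost = 9.42%.
Bonds outstanding: weight = 153911.54251/321630.29251 = 0.4785; after-tax cost = 4.4% × (1 − 22.8%) = 3.3968%.
WACC = 0.5215 × 9.4200% + 0.4785 × 3.3968% = 6.5377%.

6.54%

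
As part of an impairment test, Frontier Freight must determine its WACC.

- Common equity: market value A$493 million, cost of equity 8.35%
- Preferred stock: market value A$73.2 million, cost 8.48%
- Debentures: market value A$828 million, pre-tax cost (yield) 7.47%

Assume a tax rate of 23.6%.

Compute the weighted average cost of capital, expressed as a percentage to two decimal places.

6.79%

Total capital V = 493 + 73.2 + 828 = 1394.2.
Equity: weight = 493/1394.2 = 0.3536; cost = 8.35%.
Preferred: weight = 73.2/1394.2 = 0.0525; cost = 8.48%.
Debentures: weight = 828/1394.2 = 0.5939; after-tax cost = 7.47% × (1 − 23.6%) = 5.7071%.
WACC = 0.3536 × 8.3500% + 0.0525 × 8.4800% + 0.5939 × 5.7071% = 6.7872%.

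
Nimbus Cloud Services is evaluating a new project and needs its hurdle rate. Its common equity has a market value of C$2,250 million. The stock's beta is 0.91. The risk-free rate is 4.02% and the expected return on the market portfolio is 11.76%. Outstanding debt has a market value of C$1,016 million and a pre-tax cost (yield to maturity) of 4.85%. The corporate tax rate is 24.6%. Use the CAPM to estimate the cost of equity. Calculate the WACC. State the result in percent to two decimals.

8.76%

Market risk premium = 11.76% − 4.02% = 7.74%.
Cost of equity via CAPM: Re = 4.02% + 0.91 × 7.74% = 11.0634%.
Total capital V = 2250 + 1016 = 3266.
Equity: weight = 2250/3266 = 0.6889; cost = 11.0634%.
Debt: weight = 1016/3266 = 0.3111; after-tax cost = 4.85% × (1 − 24.6%) = 3.6569%.
WACC = 0.6889 × 11.0634% + 0.3111 × 3.6569% = 8.7594%.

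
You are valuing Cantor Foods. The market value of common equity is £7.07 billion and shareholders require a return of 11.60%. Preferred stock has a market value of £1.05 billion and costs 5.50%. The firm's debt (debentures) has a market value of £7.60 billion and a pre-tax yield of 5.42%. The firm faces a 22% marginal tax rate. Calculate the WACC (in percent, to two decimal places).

Total capital V = 7.07 + 1.05 + 7.6 = 15.72.
Equity: weight = 7.07/15.72 = 0.4497; cost = 11.6%.
Preferred: weight = 1.05/15.72 = 0.0668; cost = 5.5%.
Debentures: weight = 7.6/15.72 = 0.4835; after-tax cost = 5.42% × (1 − 22%) = 4.2276%.
WACC = 0.4497 × 11.6000% + 0.0668 × 5.5000% + 0.4835 × 4.2276% = 7.6283%.

7.63%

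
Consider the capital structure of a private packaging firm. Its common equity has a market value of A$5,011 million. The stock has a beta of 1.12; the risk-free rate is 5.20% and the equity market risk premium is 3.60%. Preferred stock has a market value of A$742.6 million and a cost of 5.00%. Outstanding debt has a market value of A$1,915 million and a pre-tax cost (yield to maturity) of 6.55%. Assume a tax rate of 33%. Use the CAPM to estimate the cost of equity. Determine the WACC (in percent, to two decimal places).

7.61%

Cost of equity via CAPM: Re = 5.2% + 1.12 × 3.6% = 9.2320%.
Total capital V = 5011 + 742.6 + 1915 = 7668.6.
Equity: weight = 5011/7668.6 = 0.6534; cost = 9.232%.
Preferred: weight = 742.6/7668.6 = 0.0968; cost = 5%.
Debt: weight = 1915/7668.6 = 0.2497; after-tax cost = 6.55% × (1 − 33%) = 4.3885%.
WACC = 0.6534 × 9.2320% + 0.0968 × 5.0000% + 0.2497 × 4.3885% = 7.6127%.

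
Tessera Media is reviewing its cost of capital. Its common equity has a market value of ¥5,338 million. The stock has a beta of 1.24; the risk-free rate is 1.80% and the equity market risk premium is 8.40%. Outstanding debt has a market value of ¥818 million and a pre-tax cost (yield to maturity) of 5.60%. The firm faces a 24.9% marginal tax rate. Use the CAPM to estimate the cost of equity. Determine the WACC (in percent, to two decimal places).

11.15%

Cost of equity via CAPM: Re = 1.8% + 1.24 × 8.4% = 12.2160%.
Total capital V = 5338 + 818 = 6156.
Equity: weight = 5338/6156 = 0.8671; cost = 12.216%.
Debt: weight = 818/6156 = 0.1329; after-tax cost = 5.6% × (1 − 24.9%) = 4.2056%.
WACC = 0.8671 × 12.2160% + 0.1329 × 4.2056% = 11.1516%.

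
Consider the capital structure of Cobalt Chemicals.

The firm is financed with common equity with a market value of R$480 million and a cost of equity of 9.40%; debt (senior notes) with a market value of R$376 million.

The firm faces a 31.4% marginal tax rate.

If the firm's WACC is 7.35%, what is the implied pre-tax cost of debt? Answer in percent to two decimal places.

6.90%

Total capital V = 480 + 376 = 856.
Equity weight = 480/856 = 0.5607.
Senior notes weight = 376/856 = 0.4393.
Equity contribution = 0.5607 × 9.4% = 5.2710%.
Remaining for debt = 7.35% − 5.2710% = 2.0790%.
Rd × (1 − 31.4%) × 0.4393 = 2.0790%  ⇒  Rd = 6.8994%.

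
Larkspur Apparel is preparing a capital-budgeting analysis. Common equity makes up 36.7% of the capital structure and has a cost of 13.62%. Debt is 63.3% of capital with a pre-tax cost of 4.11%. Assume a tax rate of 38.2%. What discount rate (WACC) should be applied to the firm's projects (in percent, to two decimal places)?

After-tax cost of debt = 4.11% × (1 − 38.2%) = 2.5400%.
WACC = 0.367 × 13.6200% + 0.633 × 2.5400% = 6.6063%.

6.61%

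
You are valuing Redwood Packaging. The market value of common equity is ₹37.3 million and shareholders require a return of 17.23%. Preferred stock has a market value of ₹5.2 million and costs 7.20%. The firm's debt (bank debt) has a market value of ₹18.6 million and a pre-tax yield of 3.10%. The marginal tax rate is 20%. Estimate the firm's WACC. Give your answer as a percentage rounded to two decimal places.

11.89%

Total capital V = 37.3 + 5.2 + 18.6 = 61.1.
Equity: weight = 37.3/61.1 = 0.6105; cost = 17.23%.
Preferred: weight = 5.2/61.1 = 0.0851; cost = 7.2%.
Bank debt: weight = 18.6/61.1 = 0.3044; after-tax cost = 3.1% × (1 − 20%) = 2.4800%.
WACC = 0.6105 × 17.2300% + 0.0851 × 7.2000% + 0.3044 × 2.4800% = 11.8862%.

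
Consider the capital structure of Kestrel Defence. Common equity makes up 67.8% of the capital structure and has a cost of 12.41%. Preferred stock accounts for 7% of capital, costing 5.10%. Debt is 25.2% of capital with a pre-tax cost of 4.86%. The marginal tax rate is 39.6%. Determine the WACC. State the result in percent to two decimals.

9.51%

After-tax cost of debt = 4.86% × (1 − 39.6%) = 2.9354%.
WACC = 0.678 × 12.4100% + 0.070 × 5.1000% + 0.252 × 2.9354% = 9.5107%.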